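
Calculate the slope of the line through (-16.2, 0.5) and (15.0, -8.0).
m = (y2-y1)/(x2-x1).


dy = -8.0 - 0.5 = -8.5
dx = 15.0 + 16.2 = 31.2
m = -8.5/31.2 = -0.2724

m = -0.2724


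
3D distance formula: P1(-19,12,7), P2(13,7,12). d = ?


dx=32, dy=-5, dz=5
d = sqrt(1024+25+25) = sqrt(1074) = 32.7719

32.7719


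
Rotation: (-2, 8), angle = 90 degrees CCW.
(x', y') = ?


cos(90) = 0, sin(90) = 1
x' = -2*0 - 8*1 = -8
y' = -2*1 + 8*0 = -2

(-8, -2)


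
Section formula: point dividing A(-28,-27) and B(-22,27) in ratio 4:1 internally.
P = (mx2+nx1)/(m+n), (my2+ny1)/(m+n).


Px = (4*(-22) + 1*(-28))/5 = -116/5 = -23.2000
Py = (4*27 + 1*(-27))/5 = 81/5 = 16.2000

P = (-23.2000, 16.2000)


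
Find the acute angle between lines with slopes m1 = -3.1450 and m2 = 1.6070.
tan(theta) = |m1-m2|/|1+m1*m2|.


m1-m2 = -4.752
1+m1*m2 = -4.054015
tan(theta) = |-4.752/(-4.054015)| = 1.172171
theta = arctan(|-4.752/(-4.054015)|) = 49.5319 degrees (acute angle)

49.5319 degrees


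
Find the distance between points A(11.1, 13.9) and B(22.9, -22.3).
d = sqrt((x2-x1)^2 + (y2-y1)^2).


dx = 22.9 - 11.1 = 11.8
dy = -22.3 - 13.9 = -36.2
d = sqrt(139.24 + 1310.44) = sqrt(1449.68) = 38.0747

38.0747


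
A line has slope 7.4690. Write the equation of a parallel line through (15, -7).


Parallel lines have equal slopes.
m2 = 7.4690
b2 = -7 - 7.4690*15 = -119.0350

y = 7.4690x - 119.0350


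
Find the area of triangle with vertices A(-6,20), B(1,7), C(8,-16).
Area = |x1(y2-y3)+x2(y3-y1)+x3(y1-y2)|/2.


-6*(7+ 16) = -138
1*(-16-20) = -36
8*(20-7) = 104
sum = -70
Area = |-70|/2 = 35.0000

35.0000 sq units


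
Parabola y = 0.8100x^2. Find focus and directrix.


a = 0.8100
1/(4a) = 0.3086
Focus = (0, 0.3086)
Directrix: y = -0.3086

Focus = (0, 0.3086), Directrix: y = -0.3086


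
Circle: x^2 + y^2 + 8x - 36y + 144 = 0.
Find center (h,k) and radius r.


h = -D/2 = -8/2 = -4
k = -E/2 = 36/2 = 18
r^2 = h^2 + k^2 - F = 16 + 324 - 144 = 196
r = 14

Center (-4, 18), radius = 14


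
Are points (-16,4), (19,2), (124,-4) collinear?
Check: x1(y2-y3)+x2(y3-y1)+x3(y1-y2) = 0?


-16*(2+ 4) + 19*(-4-4) + 124*(4-2)
= -96 - 152 + 248 = 0

Yes, collinear (determinant = 0)


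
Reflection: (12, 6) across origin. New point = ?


Reflection rule for origin: (-x, -y)
(12, 6) -> (-12, -6)

(-12, -6)


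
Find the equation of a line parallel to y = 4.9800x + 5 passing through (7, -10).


Parallel lines have equal slopes.
m2 = 4.9800
b2 = -10 - 4.9800*7 = -44.8600

y = 4.9800x - 44.8600


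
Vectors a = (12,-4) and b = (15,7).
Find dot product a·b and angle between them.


a·b = 12*15 - 4*7 = 180 - 28 = 152
|a| = sqrt(144+16) = 12.6491
|b| = sqrt(225+49) = 16.5529
cos(theta) = 152/(sqrt(160)*sqrt(274)) = 152/sqrt(43840) = 0.725953
theta = arccos(152/sqrt(43840)) = 43.4518 degrees

a·b = 152, theta = 43.4518 deg


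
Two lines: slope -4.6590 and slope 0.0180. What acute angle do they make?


m1-m2 = -4.677
1+m1*m2 = 0.916138
tan(theta) = |-4.677/0.916138| = 5.105126
theta = arctan(|-4.677/0.916138|) = 78.9171 degrees (acute angle)

78.9171 degrees


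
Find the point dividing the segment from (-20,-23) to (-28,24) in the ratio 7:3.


Px = (7*(-28) + 3*(-20))/10 = -256/10 = -25.6000
Py = (7*24 + 3*(-23))/10 = 99/10 = 9.9000

P = (-25.6000, 9.9000)


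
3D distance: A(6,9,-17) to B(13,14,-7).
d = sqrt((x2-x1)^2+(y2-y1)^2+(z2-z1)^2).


dx=7, dy=5, dz=10
d = sqrt(49+25+100) = sqrt(174) = 13.1909

13.1909


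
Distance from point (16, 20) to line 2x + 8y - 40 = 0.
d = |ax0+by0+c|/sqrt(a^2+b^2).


|2*16 + 8*20 - 40| = |152| = 152
sqrt(4 + 64) = sqrt(68) = 8.2462
d = 152/sqrt(68) = 18.4327

18.4327


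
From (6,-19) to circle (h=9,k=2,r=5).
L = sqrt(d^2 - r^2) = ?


d = sqrt((6-9)^2 + (-19-2)^2) = sqrt(9+441) = 21.2132
L = sqrt(450.0000 - 25) = sqrt(425.0000) = 20.6155

20.6155


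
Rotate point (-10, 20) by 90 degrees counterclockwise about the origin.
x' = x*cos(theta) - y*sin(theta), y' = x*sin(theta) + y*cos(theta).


cos(90) = 0, sin(90) = 1
x' = -10*0 - 20*1 = -20
y' = -10*1 + 20*0 = -10

(-20, -10)


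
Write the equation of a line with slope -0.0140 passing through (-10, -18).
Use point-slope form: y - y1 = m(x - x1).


y + 18 = -0.0140(x + 10)
y = -0.0140x - 18 + 0.0140*(-10)
y = -0.0140x - 18.1400

y = -0.0140x - 18.1400


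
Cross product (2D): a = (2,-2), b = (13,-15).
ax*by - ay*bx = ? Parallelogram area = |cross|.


cross = 2*(-15) + 2*13 = -30 + 26 = -4
Parallelogram area = |-4| = 4

cross = -4, parallelogram area = 4


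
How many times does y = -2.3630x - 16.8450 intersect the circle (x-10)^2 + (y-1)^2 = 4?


Substitute y = -2.3630x - 16.8450: (x-10)^2 + (-2.3630x- 16.8450-1)^2 = 4
Expand to Ax^2 + Bx + C = 0, where b-k = -17.845
A = 1+m^2 = 6.583769
B = 2(m(b-k) - h) = 2(-2.3630*(-17.845) - 10) = 64.33547
C = h^2 + (b-k)^2 - r^2 = 100 + 318.444025 - 4 = 414.444025
disc = B^2-4AC = 4139.0527 - 10914.4149 = -6775.3622
disc < 0

0 intersection points


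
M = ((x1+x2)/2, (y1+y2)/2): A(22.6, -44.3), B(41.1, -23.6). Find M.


Mx = (22.6 + 41.1)/2 = 63.7/2 = 31.8500
My = (-44.3 - 23.6)/2 = -67.9/2 = -33.9500

(31.8500, -33.9500)


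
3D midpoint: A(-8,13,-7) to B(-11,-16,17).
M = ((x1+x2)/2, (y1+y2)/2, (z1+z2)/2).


Mx = (-8- 11)/2 = -9.5000
My = (13- 16)/2 = -1.5000
Mz = (-7+17)/2 = 5.0000

M = (-9.5000, -1.5000, 5.0000)


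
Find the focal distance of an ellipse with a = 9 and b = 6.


c^2 = 9^2 - 6^2 = 81 - 36 = 45
c = sqrt(45) = 6.7082

c = 6.7082


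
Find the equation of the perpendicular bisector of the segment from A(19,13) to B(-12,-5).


Midpoint = (3.5, 4)
Slope of AB = dy/dx = -18/(-31) = 0.5806
Perp slope = -dx/dy = -31/18 = -1.7222
b = My - (perp slope)*Mx = 4 + (-31*3.5)/(-18) = 4 + 6.0278 = 10.0278

y = -1.7222x + 10.0278


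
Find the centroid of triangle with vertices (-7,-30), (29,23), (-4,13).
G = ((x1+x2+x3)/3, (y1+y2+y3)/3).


Gx = (-7+29- 4)/3 = 18/3 = 6.0000
Gy = (-30+23+13)/3 = 6/3 = 2.0000

G = (6.0000, 2.0000)


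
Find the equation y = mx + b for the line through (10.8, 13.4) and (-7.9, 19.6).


m = (6.2)/(-18.7) = -0.3316
b = y1 - m*x1 = 13.4 - (6.2*10.8)/(-18.7) = 13.4 + 3.5807 = 16.9807

y = -0.3316x + 16.9807


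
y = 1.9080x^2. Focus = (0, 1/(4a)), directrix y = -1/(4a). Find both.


a = 1.9080
1/(4a) = 0.1310
Focus = (0, 0.1310)
Directrix: y = -0.1310

Focus = (0, 0.1310), Directrix: y = -0.1310


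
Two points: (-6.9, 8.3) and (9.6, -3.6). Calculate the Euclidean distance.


dx = 9.6 + 6.9 = 16.5
dy = -3.6 - 8.3 = -11.9
d = sqrt(272.25 + 141.61) = sqrt(413.86) = 20.3435

20.3435


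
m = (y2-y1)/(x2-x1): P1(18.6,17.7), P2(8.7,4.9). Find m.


dy = 4.9 - 17.7 = -12.8
dx = 8.7 - 18.6 = -9.9
m = -12.8/(-9.9) = 1.2929

m = 1.2929


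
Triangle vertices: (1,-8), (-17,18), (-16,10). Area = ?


1*(18-10) = 8
-17*(10+ 8) = -306
-16*(-8-18) = 416
sum = 118
Area = |118|/2 = 59.0000

59.0000 sq units


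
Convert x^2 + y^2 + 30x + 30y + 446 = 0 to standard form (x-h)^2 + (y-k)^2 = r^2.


h = -D/2 = -30/2 = -15
k = -E/2 = -30/2 = -15
r^2 = h^2 + k^2 - F = 225 + 225 - 446 = 4
r = 2

Center (-15, -15), radius = 2


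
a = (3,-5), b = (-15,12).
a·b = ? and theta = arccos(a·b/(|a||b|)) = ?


a·b = 3*(-15) - 5*12 = -45 - 60 = -105
|a| = sqrt(9+25) = 5.8310
|b| = sqrt(225+144) = 19.2094
cos(theta) = -105/(sqrt(34)*sqrt(369)) = -105/sqrt(12546) = -0.937425
theta = arccos(-105/sqrt(12546)) = 159.6236 degrees

a·b = -105, theta = 159.6236 deg


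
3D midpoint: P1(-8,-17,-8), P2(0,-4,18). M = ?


Mx = (-8+0)/2 = -4.0000
My = (-17- 4)/2 = -10.5000
Mz = (-8+18)/2 = 5.0000

M = (-4.0000, -10.5000, 5.0000)


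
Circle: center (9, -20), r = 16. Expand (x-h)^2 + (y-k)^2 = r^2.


(x-9)^2 + (y+ 20)^2 = 16^2
D = -2h = -18, E = -2k = 40
F = h^2+k^2-r^2 = 81+400-256 = 225

x^2 + y^2 - 18x + 40y + 225 = 0


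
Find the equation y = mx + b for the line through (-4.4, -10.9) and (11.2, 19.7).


m = (30.6)/(15.6) = 1.9615
b = y1 - m*x1 = -10.9 - (30.6*(-4.4))/(15.6) = -10.9 + 8.6308 = -2.2692

y = 1.9615x - 2.2692


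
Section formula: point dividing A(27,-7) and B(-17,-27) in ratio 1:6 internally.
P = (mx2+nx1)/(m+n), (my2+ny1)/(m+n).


Px = (1*(-17) + 6*27)/7 = 145/7 = 20.7143
Py = (1*(-27) + 6*(-7))/7 = -69/7 = -9.8571

P = (20.7143, -9.8571)


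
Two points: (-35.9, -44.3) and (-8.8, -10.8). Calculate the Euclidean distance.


dx = -8.8 + 35.9 = 27.1
dy = -10.8 + 44.3 = 33.5
d = sqrt(734.41 + 1122.25) = sqrt(1856.66) = 43.0890

43.0890


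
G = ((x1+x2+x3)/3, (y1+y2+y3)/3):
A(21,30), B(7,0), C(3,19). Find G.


Gx = (21+7+3)/3 = 31/3 = 10.3333
Gy = (30+0+19)/3 = 49/3 = 16.3333

G = (10.3333, 16.3333)


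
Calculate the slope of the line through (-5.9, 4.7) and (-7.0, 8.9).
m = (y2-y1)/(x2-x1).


dy = 8.9 - 4.7 = 4.2
dx = -7.0 + 5.9 = -1.1
m = 4.2/(-1.1) = -3.8182

m = -3.8182


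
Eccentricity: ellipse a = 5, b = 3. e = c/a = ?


c = sqrt(25-9) = sqrt(16) = 4.0000
e = c/a = 4/5 = 0.8000

e = 0.8000


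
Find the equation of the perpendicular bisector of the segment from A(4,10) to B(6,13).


Midpoint = (5, 11.5)
Slope of AB = dy/dx = 3/2 = 1.5000
Perp slope = -dx/dy = -2/3 = -0.6667
b = My - (perp slope)*Mx = 11.5 + (2*5)/3 = 11.5 + 3.3333 = 14.8333

y = -0.6667x + 14.8333


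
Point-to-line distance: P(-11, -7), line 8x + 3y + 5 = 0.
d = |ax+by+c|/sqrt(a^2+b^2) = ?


|8*(-11) + 3*(-7) + 5| = |-104| = 104
sqrt(64 + 9) = sqrt(73) = 8.5440
d = 104/sqrt(73) = 12.1723

12.1723


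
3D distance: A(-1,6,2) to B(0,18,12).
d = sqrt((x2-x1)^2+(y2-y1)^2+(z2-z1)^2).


dx=1, dy=12, dz=10
d = sqrt(1+144+100) = sqrt(245) = 15.6525

15.6525


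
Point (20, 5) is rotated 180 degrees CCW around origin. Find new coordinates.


cos(180) = -1, sin(180) = 0
x' = 20*(-1) - 5*0 = -20
y' = 20*0 + 5*(-1) = -5

(-20, -5)


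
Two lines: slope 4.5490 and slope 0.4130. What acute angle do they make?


m1-m2 = 4.136
1+m1*m2 = 2.878737
tan(theta) = |4.136/2.878737| = 1.436741
theta = arctan(|4.136/2.878737|) = 55.1613 degrees (acute angle)

55.1613 degrees


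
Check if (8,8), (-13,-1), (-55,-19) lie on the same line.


8*(-1+ 19) - 13*(-19-8) - 55*(8+ 1)
= 144 + 351 - 495 = 0

Yes, collinear (determinant = 0)


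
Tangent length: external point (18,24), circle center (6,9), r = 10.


d = sqrt((18-6)^2 + (24-9)^2) = sqrt(144+225) = 19.2094
L = sqrt(369.0000 - 100) = sqrt(269.0000) = 16.4012

16.4012


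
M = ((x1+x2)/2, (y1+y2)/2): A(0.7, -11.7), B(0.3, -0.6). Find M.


Mx = (0.7 + 0.3)/2 = 1.0/2 = 0.5000
My = (-11.7 - 0.6)/2 = -12.3/2 = -6.1500

(0.5000, -6.1500)


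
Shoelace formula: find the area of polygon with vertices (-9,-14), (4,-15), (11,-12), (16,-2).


sum(xi*y_{i+1}) = -9*(-15) + 4*(-12) + 11*(-2) + 16*(-14) = -159
sum(yi*x_{i+1}) = -14*4 - 15*11 - 12*16 - 2*(-9) = -395
Area = |-159 + 395|/2 = 236/2 = 118.0000

118.0000 sq units


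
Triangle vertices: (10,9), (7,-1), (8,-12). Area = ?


10*(-1+ 12) = 110
7*(-12-9) = -147
8*(9+ 1) = 80
sum = 43
Area = |43|/2 = 21.5000

21.5000 sq units


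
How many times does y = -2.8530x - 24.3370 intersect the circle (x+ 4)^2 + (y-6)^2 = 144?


Substitute y = -2.8530x - 24.3370: (x+ 4)^2 + (-2.8530x- 24.3370-6)^2 = 144
Expand to Ax^2 + Bx + C = 0, where b-k = -30.337
A = 1+m^2 = 9.139609
B = 2(m(b-k) - h) = 2(-2.8530*(-30.337) + 4) = 181.102922
C = h^2 + (b-k)^2 - r^2 = 16 + 920.333569 - 144 = 792.333569
disc = B^2-4AC = 32798.2684 - 28966.4761 = 3831.7923
disc > 0

2 intersection points


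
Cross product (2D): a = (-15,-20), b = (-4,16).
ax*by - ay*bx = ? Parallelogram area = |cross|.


cross = -15*16 + 20*(-4) = -240 - 80 = -320
Parallelogram area = |-320| = 320

cross = -320, parallelogram area = 320


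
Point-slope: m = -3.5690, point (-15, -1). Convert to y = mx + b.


y + 1 = -3.5690(x + 15)
y = -3.5690x - 1 + 3.5690*(-15)
y = -3.5690x - 54.5350

y = -3.5690x - 54.5350


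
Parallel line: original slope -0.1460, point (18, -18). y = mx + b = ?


Parallel lines have equal slopes.
m2 = -0.1460
b2 = -18 + 0.1460*18 = -15.3720

y = -0.1460x - 15.3720


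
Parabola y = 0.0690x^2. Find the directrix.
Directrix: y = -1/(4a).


a = 0.0690
1/(4a) = 3.6232
directrix: y = -3.6232 = -3.6232

y = -3.6232


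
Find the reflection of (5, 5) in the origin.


Reflection rule for origin: (-x, -y)
(5, 5) -> (-5, -5)

(-5, -5)


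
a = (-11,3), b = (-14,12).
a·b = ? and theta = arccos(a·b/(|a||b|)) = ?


a·b = -11*(-14) + 3*12 = 154 + 36 = 190
|a| = sqrt(121+9) = 11.4018
|b| = sqrt(196+144) = 18.4391
cos(theta) = 190/(sqrt(130)*sqrt(340)) = 190/sqrt(44200) = 0.903738
theta = arccos(190/sqrt(44200)) = 25.3462 degrees

a·b = 190, theta = 25.3462 deg


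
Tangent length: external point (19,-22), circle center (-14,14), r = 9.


d = sqrt((19+ 14)^2 + (-22-14)^2) = sqrt(1089+1296) = 48.8365
L = sqrt(2385.0000 - 81) = sqrt(2304.0000) = 48.0000

48.0000


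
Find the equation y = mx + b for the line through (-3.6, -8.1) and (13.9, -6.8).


m = (1.3)/(17.5) = 0.0743
b = y1 - m*x1 = -8.1 - (1.3*(-3.6))/(17.5) = -8.1 + 0.2674 = -7.8326

y = 0.0743x - 7.8326


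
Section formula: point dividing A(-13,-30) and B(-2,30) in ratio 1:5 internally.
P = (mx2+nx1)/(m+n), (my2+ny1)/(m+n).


Px = (1*(-2) + 5*(-13))/6 = -67/6 = -11.1667
Py = (1*30 + 5*(-30))/6 = -120/6 = -20.0000

P = (-11.1667, -20.0000)


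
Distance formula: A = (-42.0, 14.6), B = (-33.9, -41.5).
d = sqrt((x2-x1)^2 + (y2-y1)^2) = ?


dx = -33.9 + 42.0 = 8.1
dy = -41.5 - 14.6 = -56.1
d = sqrt(65.61 + 3147.21) = sqrt(3212.82) = 56.6817

56.6817


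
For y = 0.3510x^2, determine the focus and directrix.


a = 0.3510
1/(4a) = 0.7123
Focus = (0, 0.7123)
Directrix: y = -0.7123

Focus = (0, 0.7123), Directrix: y = -0.7123


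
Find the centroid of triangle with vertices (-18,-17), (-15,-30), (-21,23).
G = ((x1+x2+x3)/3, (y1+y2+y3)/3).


Gx = (-18- 15- 21)/3 = -54/3 = -18.0000
Gy = (-17- 30+23)/3 = -24/3 = -8.0000

G = (-18.0000, -8.0000)


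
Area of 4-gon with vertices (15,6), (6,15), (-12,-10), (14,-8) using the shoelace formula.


sum(xi*y_{i+1}) = 15*15 + 6*(-10) - 12*(-8) + 14*6 = 345
sum(yi*x_{i+1}) = 6*6 + 15*(-12) - 10*14 - 8*15 = -404
Area = |345 + 404|/2 = 749/2 = 374.5000

374.5000 sq units


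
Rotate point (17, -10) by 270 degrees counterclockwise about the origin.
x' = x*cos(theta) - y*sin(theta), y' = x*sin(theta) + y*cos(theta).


cos(270) = 0, sin(270) = -1
x' = 17*0 + 10*(-1) = -10
y' = 17*(-1) - 10*0 = -17

(-10, -17)


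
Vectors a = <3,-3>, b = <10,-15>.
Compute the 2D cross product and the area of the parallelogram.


cross = 3*(-15) + 3*10 = -45 + 30 = -15
Parallelogram area = |-15| = 15

cross = -15, parallelogram area = 15


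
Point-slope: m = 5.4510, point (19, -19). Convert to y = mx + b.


y + 19 = 5.4510(x - 19)
y = 5.4510x - 19 - 5.4510*19
y = 5.4510x - 122.5690

y = 5.4510x - 122.5690


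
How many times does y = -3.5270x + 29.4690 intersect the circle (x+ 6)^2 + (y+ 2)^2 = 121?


Substitute y = -3.5270x + 29.4690: (x+ 6)^2 + (-3.5270x+29.4690+ 2)^2 = 121
Expand to Ax^2 + Bx + C = 0, where b-k = 31.469
A = 1+m^2 = 13.439729
B = 2(m(b-k) - h) = 2(-3.5270*31.469 + 6) = -209.982326
C = h^2 + (b-k)^2 - r^2 = 36 + 990.297961 - 121 = 905.297961
disc = B^2-4AC = 44092.5772 - 48667.8370 = -4575.2598
disc < 0

0 intersection points


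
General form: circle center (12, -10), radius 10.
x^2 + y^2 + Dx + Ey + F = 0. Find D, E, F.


(x-12)^2 + (y+ 10)^2 = 10^2
D = -2h = -24, E = -2k = 20
F = h^2+k^2-r^2 = 144+100-100 = 144

D = -24, E = 20, F = 144


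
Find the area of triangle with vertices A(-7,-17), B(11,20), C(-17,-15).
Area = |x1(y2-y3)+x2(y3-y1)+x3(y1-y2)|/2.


-7*(20+ 15) = -245
11*(-15+ 17) = 22
-17*(-17-20) = 629
sum = 406
Area = |406|/2 = 203.0000

203.0000 sq units


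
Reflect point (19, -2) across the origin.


Reflection rule for origin: (-x, -y)
(19, -2) -> (-19, 2)

(-19, 2)


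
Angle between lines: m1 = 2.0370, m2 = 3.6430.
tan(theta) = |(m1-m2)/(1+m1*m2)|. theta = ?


m1-m2 = -1.606
1+m1*m2 = 8.420791
tan(theta) = |-1.606/8.420791| = 0.190718
theta = arctan(|-1.606/8.420791|) = 10.7977 degrees (acute angle)

10.7977 degrees


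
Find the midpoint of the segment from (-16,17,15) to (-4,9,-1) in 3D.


Mx = (-16- 4)/2 = -10.0000
My = (17+9)/2 = 13.0000
Mz = (15- 1)/2 = 7.0000

M = (-10.0000, 13.0000, 7.0000)


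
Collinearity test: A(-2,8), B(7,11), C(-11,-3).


-2*(11+ 3) + 7*(-3-8) - 11*(8-11)
= -28 - 77 + 33 = -72

No, not collinear (determinant = -72)


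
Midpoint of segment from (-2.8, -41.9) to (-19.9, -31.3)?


Mx = (-2.8 - 19.9)/2 = -22.7/2 = -11.3500
My = (-41.9 - 31.3)/2 = -73.2/2 = -36.6000

(-11.3500, -36.6000)


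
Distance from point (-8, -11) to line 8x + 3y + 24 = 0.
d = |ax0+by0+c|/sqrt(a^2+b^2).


|8*(-8) + 3*(-11) + 24| = |-73| = 73
sqrt(64 + 9) = sqrt(73) = 8.5440
d = 73/sqrt(73) = 8.5440

8.5440


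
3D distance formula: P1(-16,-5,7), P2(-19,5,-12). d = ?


dx=-3, dy=10, dz=-19
d = sqrt(9+100+361) = sqrt(470) = 21.6795

21.6795


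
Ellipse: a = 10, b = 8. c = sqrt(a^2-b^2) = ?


c^2 = 10^2 - 8^2 = 100 - 64 = 36
c = sqrt(36) = 6.0000

c = 6.0000


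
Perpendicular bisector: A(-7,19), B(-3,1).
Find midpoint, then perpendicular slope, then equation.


Midpoint = (-5, 10)
Slope of AB = dy/dx = -18/4 = -4.5000
Perp slope = -dx/dy = 4/18 = 0.2222
b = My - (perp slope)*Mx = 10 + (4*(-5))/(-18) = 10 + 1.1111 = 11.1111

y = 0.2222x + 11.1111


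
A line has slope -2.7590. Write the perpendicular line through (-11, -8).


Perpendicular slope = -1/m1 = -1/(-2.7590) = 0.3625
b2 = y0 - m2*x0 = -8 - 11/(-2.7590) = -8 + 3.9870 = -4.0130

y = 0.3625x - 4.0130


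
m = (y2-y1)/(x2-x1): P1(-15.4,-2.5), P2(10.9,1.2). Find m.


dy = 1.2 + 2.5 = 3.7
dx = 10.9 + 15.4 = 26.3
m = 3.7/26.3 = 0.1407

m = 0.1407


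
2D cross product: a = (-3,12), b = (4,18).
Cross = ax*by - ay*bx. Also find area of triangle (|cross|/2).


cross = -3*18 - 12*4 = -54 - 48 = -102
Triangle area = |-102|/2 = 102/2 = 51.0000

cross = -102, triangle area = 51.0000


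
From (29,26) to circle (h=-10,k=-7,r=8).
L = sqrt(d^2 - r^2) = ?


d = sqrt((29+ 10)^2 + (26+ 7)^2) = sqrt(1521+1089) = 51.0882
L = sqrt(2610.0000 - 64) = sqrt(2546.0000) = 50.4579

50.4579


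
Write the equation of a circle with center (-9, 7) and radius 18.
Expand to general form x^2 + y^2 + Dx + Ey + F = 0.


(x+ 9)^2 + (y-7)^2 = 18^2
D = -2h = 18, E = -2k = -14
F = h^2+k^2-r^2 = 81+49-324 = -194

x^2 + y^2 + 18x - 14y - 194 = 0


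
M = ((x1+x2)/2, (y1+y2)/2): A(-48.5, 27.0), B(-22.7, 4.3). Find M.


Mx = (-48.5 - 22.7)/2 = -71.2/2 = -35.6000
My = (27.0 + 4.3)/2 = 31.3/2 = 15.6500

(-35.6000, 15.6500)


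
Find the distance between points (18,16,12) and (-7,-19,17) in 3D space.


dx=-25, dy=-35, dz=5
d = sqrt(625+1225+25) = sqrt(1875) = 43.3013

43.3013


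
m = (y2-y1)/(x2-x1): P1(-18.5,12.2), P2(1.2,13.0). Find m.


dy = 13.0 - 12.2 = 0.8
dx = 1.2 + 18.5 = 19.7
m = 0.8/19.7 = 0.0406

m = 0.0406


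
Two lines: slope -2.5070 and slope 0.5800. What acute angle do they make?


m1-m2 = -3.087
1+m1*m2 = -0.45406
tan(theta) = |-3.087/(-0.45406)| = 6.798661
theta = arctan(|-3.087/(-0.45406)|) = 81.6325 degrees (acute angle)

81.6325 degrees


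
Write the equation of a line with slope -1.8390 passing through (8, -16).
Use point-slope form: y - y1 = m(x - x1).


y + 16 = -1.8390(x - 8)
y = -1.8390x - 16 + 1.8390*8
y = -1.8390x - 1.2880

y = -1.8390x - 1.2880


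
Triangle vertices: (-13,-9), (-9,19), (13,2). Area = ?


-13*(19-2) = -221
-9*(2+ 9) = -99
13*(-9-19) = -364
sum = -684
Area = |-684|/2 = 342.0000

342.0000 sq units


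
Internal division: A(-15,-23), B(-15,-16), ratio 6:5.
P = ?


Px = (6*(-15) + 5*(-15))/11 = -165/11 = -15.0000
Py = (6*(-16) + 5*(-23))/11 = -211/11 = -19.1818

P = (-15.0000, -19.1818)


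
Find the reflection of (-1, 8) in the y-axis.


Reflection rule for y-axis: (-x, y)
(-1, 8) -> (1, 8)

(1, 8)


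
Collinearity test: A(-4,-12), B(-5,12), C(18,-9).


-4*(12+ 9) - 5*(-9+ 12) + 18*(-12-12)
= -84 - 15 - 432 = -531

No, not collinear (determinant = -531)


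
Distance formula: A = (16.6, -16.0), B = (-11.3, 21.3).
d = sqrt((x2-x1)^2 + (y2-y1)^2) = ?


dx = -11.3 - 16.6 = -27.9
dy = 21.3 + 16.0 = 37.3
d = sqrt(778.41 + 1391.29) = sqrt(2169.7) = 46.5800

46.5800


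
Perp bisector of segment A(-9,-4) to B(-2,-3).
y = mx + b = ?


Midpoint = (-5.5, -3.5)
Slope of AB = dy/dx = 1/7 = 0.1429
Perp slope = -dx/dy = -7/1 = -7.0000
b = My - (perp slope)*Mx = -3.5 + (7*(-5.5))/1 = -3.5 - 38.5000 = -42.0000

y = -7.0000x - 42.0000


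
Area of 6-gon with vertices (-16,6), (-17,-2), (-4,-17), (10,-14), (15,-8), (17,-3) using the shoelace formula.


sum(xi*y_{i+1}) = -16*(-2) - 17*(-17) - 4*(-14) + 10*(-8) + 15*(-3) + 17*6 = 354
sum(yi*x_{i+1}) = 6*(-17) - 2*(-4) - 17*10 - 14*15 - 8*17 - 3*(-16) = -562
Area = |354 + 562|/2 = 916/2 = 458.0000

458.0000 sq units


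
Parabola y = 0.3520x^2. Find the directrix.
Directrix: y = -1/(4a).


a = 0.3520
1/(4a) = 0.7102
directrix: y = -0.7102 = -0.7102

y = -0.7102


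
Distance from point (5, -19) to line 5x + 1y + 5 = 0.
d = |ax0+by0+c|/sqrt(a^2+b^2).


|5*5 + 1*(-19) + 5| = |11| = 11
sqrt(25 + 1) = sqrt(26) = 5.0990
d = 11/sqrt(26) = 2.1573

2.1573


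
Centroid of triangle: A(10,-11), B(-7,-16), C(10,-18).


Gx = (10- 7+10)/3 = 13/3 = 4.3333
Gy = (-11- 16- 18)/3 = -45/3 = -15.0000

G = (4.3333, -15.0000)


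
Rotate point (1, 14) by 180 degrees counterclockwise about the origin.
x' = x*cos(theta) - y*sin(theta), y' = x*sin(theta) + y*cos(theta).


cos(180) = -1, sin(180) = 0
x' = 1*(-1) - 14*0 = -1
y' = 1*0 + 14*(-1) = -14

(-1, -14)


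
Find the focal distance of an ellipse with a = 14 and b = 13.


c^2 = 14^2 - 13^2 = 196 - 169 = 27
c = sqrt(27) = 5.1962

c = 5.1962


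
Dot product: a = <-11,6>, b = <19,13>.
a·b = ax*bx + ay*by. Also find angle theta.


a·b = -11*19 + 6*13 = -209 + 78 = -131
|a| = sqrt(121+36) = 12.5300
|b| = sqrt(361+169) = 23.0217
cos(theta) = -131/(sqrt(157)*sqrt(530)) = -131/sqrt(83210) = -0.454133
theta = arccos(-131/sqrt(83210)) = 117.0092 degrees

a·b = -131, theta = 117.0092 deg


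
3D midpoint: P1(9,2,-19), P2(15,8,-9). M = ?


Mx = (9+15)/2 = 12.0000
My = (2+8)/2 = 5.0000
Mz = (-19- 9)/2 = -14.0000

M = (12.0000, 5.0000, -14.0000)


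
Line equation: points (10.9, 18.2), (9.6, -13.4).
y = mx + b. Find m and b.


m = (-31.6)/(-1.3) = 24.3077
b = y1 - m*x1 = 18.2 - (-31.6*10.9)/(-1.3) = 18.2 - 264.9538 = -246.7538

y = 24.3077x - 246.7538


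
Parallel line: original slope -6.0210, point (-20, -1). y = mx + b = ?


Parallel lines have equal slopes.
m2 = -6.0210
b2 = -1 + 6.0210*(-20) = -121.4200

y = -6.0210x - 121.4200


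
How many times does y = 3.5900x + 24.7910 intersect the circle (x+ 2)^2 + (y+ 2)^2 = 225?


Substitute y = 3.5900x + 24.7910: (x+ 2)^2 + (3.5900x+24.7910+ 2)^2 = 225
Expand to Ax^2 + Bx + C = 0, where b-k = 26.791
A = 1+m^2 = 13.8881
B = 2(m(b-k) - h) = 2(3.5900*26.791 + 2) = 196.35938
C = h^2 + (b-k)^2 - r^2 = 4 + 717.757681 - 225 = 496.757681
disc = B^2-4AC = 38557.0061 - 27596.0814 = 10960.9247
disc > 0

2 intersection points


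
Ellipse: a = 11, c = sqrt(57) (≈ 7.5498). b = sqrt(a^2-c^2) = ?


b^2 = 11^2 - (sqrt(57))^2 = 121 - 57 = 64
b = sqrt(64) = 8

b = 8


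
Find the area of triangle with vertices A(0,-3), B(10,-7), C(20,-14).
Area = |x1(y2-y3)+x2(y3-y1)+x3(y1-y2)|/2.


0*(-7+ 14) = 0
10*(-14+ 3) = -110
20*(-3+ 7) = 80
sum = -30
Area = |-30|/2 = 15.0000

15.0000 sq units


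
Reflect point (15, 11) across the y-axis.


Reflection rule for y-axis: (-x, y)
(15, 11) -> (-15, 11)

(-15, 11)


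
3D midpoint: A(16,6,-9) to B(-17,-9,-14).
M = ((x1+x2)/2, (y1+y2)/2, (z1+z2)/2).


Mx = (16- 17)/2 = -0.5000
My = (6- 9)/2 = -1.5000
Mz = (-9- 14)/2 = -11.5000

M = (-0.5000, -1.5000, -11.5000)


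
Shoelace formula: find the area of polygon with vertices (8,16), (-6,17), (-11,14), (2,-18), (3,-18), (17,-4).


sum(xi*y_{i+1}) = 8*17 - 6*14 - 11*(-18) + 2*(-18) + 3*(-4) + 17*16 = 474
sum(yi*x_{i+1}) = 16*(-6) + 17*(-11) + 14*2 - 18*3 - 18*17 - 4*8 = -647
Area = |474 + 647|/2 = 1121/2 = 560.5000

560.5000 sq units


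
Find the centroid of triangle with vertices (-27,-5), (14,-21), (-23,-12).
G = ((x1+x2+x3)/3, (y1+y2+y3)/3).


Gx = (-27+14- 23)/3 = -36/3 = -12.0000
Gy = (-5- 21- 12)/3 = -38/3 = -12.6667

G = (-12.0000, -12.6667)


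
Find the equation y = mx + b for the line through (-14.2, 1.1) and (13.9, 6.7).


m = (5.6)/(28.1) = 0.1993
b = y1 - m*x1 = 1.1 - (5.6*(-14.2))/(28.1) = 1.1 + 2.8299 = 3.9299

y = 0.1993x + 3.9299


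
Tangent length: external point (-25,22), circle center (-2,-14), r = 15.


d = sqrt((-25+ 2)^2 + (22+ 14)^2) = sqrt(529+1296) = 42.7200
L = sqrt(1825.0000 - 225) = sqrt(1600.0000) = 40.0000

40.0000


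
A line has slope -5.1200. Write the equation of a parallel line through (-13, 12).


Parallel lines have equal slopes.
m2 = -5.1200
b2 = 12 + 5.1200*(-13) = -54.5600

y = -5.1200x - 54.5600


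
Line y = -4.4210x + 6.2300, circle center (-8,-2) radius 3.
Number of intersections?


Substitute y = -4.4210x + 6.2300: (x+ 8)^2 + (-4.4210x+6.2300+ 2)^2 = 9
Expand to Ax^2 + Bx + C = 0, where b-k = 8.23
A = 1+m^2 = 20.545241
B = 2(m(b-k) - h) = 2(-4.4210*8.23 + 8) = -56.76966
C = h^2 + (b-k)^2 - r^2 = 64 + 67.7329 - 9 = 122.7329
disc = B^2-4AC = 3222.7943 - 10086.3080 = -6863.5137
disc < 0

0 intersection points


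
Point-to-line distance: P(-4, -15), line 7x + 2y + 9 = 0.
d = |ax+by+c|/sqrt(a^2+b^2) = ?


|7*(-4) + 2*(-15) + 9| = |-49| = 49
sqrt(49 + 4) = sqrt(53) = 7.2801
d = 49/sqrt(53) = 6.7307

6.7307


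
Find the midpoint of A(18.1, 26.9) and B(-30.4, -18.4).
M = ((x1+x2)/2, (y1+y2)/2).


Mx = (18.1 - 30.4)/2 = -12.3/2 = -6.1500
My = (26.9 - 18.4)/2 = 8.5/2 = 4.2500

(-6.1500, 4.2500)


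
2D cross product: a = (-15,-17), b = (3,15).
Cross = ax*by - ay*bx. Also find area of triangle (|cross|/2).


cross = -15*15 + 17*3 = -225 + 51 = -174
Triangle area = |-174|/2 = 174/2 = 87.0000

cross = -174, triangle area = 87.0000


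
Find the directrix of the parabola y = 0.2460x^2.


a = 0.2460
1/(4a) = 1.0163
directrix: y = -1.0163 = -1.0163

y = -1.0163


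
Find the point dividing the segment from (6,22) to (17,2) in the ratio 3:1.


Px = (3*17 + 1*6)/4 = 57/4 = 14.2500
Py = (3*2 + 1*22)/4 = 28/4 = 7.0000

P = (14.2500, 7.0000)


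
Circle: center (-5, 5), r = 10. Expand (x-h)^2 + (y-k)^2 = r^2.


(x+ 5)^2 + (y-5)^2 = 10^2
D = -2h = 10, E = -2k = -10
F = h^2+k^2-r^2 = 25+25-100 = -50

x^2 + y^2 + 10x - 10y - 50 = 0


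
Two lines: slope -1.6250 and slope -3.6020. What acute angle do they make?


m1-m2 = 1.977
1+m1*m2 = 6.85325
tan(theta) = |1.977/6.85325| = 0.288476
theta = arctan(|1.977/6.85325|) = 16.0916 degrees (acute angle)

16.0916 degrees


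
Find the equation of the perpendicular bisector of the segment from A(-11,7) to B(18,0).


Midpoint = (3.5, 3.5)
Slope of AB = dy/dx = -7/29 = -0.2414
Perp slope = -dx/dy = 29/7 = 4.1429
b = My - (perp slope)*Mx = 3.5 + (29*3.5)/(-7) = 3.5 - 14.5000 = -11.0000

y = 4.1429x - 11.0000


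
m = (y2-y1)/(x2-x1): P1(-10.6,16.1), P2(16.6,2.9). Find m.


dy = 2.9 - 16.1 = -13.2
dx = 16.6 + 10.6 = 27.2
m = -13.2/27.2 = -0.4853

m = -0.4853


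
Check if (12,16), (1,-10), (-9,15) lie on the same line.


12*(-10-15) + 1*(15-16) - 9*(16+ 10)
= -300 - 1 - 234 = -535

No, not collinear (determinant = -535)


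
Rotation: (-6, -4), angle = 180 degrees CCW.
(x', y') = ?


cos(180) = -1, sin(180) = 0
x' = -6*(-1) + 4*0 = 6
y' = -6*0 - 4*(-1) = 4

(6, 4)


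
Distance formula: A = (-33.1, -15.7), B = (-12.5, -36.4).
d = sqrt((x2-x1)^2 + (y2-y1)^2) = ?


dx = -12.5 + 33.1 = 20.6
dy = -36.4 + 15.7 = -20.7
d = sqrt(424.36 + 428.49) = sqrt(852.85) = 29.2036

29.2036


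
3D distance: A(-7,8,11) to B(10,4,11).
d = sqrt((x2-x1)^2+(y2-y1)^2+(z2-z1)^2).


dx=17, dy=-4, dz=0
d = sqrt(289+16+0) = sqrt(305) = 17.4642

17.4642


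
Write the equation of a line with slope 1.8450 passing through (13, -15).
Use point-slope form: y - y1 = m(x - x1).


y + 15 = 1.8450(x - 13)
y = 1.8450x - 15 - 1.8450*13
y = 1.8450x - 38.9850

y = 1.8450x - 38.9850


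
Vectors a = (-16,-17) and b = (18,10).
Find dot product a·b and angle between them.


a·b = -16*18 - 17*10 = -288 - 170 = -458
|a| = sqrt(256+289) = 23.3452
|b| = sqrt(324+100) = 20.5913
cos(theta) = -458/(sqrt(545)*sqrt(424)) = -458/sqrt(231080) = -0.952762
theta = arccos(-458/sqrt(231080)) = 162.3189 degrees

a·b = -458, theta = 162.3189 deg


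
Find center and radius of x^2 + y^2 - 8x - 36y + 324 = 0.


h = -D/2 = 8/2 = 4
k = -E/2 = 36/2 = 18
r^2 = h^2 + k^2 - F = 16 + 324 - 324 = 16
r = 4

Center (4, 18), radius = 4


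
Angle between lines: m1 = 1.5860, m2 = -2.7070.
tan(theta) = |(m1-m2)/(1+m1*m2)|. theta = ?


m1-m2 = 4.293
1+m1*m2 = -3.293302
tan(theta) = |4.293/(-3.293302)| = 1.303555
theta = arctan(|4.293/(-3.293302)|) = 52.5070 degrees (acute angle)

52.5070 degrees


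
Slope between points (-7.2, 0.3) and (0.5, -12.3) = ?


dy = -12.3 - 0.3 = -12.6
dx = 0.5 + 7.2 = 7.7
m = -12.6/7.7 = -1.6364

m = -1.6364


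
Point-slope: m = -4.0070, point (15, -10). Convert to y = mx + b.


y + 10 = -4.0070(x - 15)
y = -4.0070x - 10 + 4.0070*15
y = -4.0070x + 50.1050

y = -4.0070x + 50.1050


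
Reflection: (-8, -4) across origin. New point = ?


Reflection rule for origin: (-x, -y)
(-8, -4) -> (8, 4)

(8, 4)


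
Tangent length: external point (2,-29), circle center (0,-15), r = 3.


d = sqrt((2-0)^2 + (-29+ 15)^2) = sqrt(4+196) = 14.1421
L = sqrt(200.0000 - 9) = sqrt(191.0000) = 13.8203

13.8203


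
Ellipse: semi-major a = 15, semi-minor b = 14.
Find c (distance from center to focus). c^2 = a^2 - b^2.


c^2 = 15^2 - 14^2 = 225 - 196 = 29
c = sqrt(29) = 5.3852

c = 5.3852


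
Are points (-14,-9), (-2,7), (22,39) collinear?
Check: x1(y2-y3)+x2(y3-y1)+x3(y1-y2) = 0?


-14*(7-39) - 2*(39+ 9) + 22*(-9-7)
= 448 - 96 - 352 = 0

Yes, collinear (determinant = 0)


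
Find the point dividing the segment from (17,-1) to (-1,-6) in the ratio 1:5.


Px = (1*(-1) + 5*17)/6 = 84/6 = 14.0000
Py = (1*(-6) + 5*(-1))/6 = -11/6 = -1.8333

P = (14.0000, -1.8333)


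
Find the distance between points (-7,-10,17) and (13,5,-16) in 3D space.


dx=20, dy=15, dz=-33
d = sqrt(400+225+1089) = sqrt(1714) = 41.4005

41.4005


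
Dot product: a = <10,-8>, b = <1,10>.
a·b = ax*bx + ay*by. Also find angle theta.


a·b = 10*1 - 8*10 = 10 - 80 = -70
|a| = sqrt(100+64) = 12.8062
|b| = sqrt(1+100) = 10.0499
cos(theta) = -70/(sqrt(164)*sqrt(101)) = -70/sqrt(16564) = -0.543895
theta = arccos(-70/sqrt(16564)) = 122.9492 degrees

a·b = -70, theta = 122.9492 deg


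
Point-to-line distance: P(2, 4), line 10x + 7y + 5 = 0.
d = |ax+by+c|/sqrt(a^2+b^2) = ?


|10*2 + 7*4 + 5| = |53| = 53
sqrt(100 + 49) = sqrt(149) = 12.2066
d = 53/sqrt(149) = 4.3419

4.3419


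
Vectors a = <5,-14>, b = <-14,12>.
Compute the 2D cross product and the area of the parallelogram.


cross = 5*12 + 14*(-14) = 60 - 196 = -136
Parallelogram area = |-136| = 136

cross = -136, parallelogram area = 136


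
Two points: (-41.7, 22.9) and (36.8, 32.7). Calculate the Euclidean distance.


dx = 36.8 + 41.7 = 78.5
dy = 32.7 - 22.9 = 9.8
d = sqrt(6162.25 + 96.04) = sqrt(6258.29) = 79.1094

79.1094


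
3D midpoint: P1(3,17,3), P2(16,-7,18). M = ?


Mx = (3+16)/2 = 9.5000
My = (17- 7)/2 = 5.0000
Mz = (3+18)/2 = 10.5000

M = (9.5000, 5.0000, 10.5000)


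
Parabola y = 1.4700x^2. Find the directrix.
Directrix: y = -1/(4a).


a = 1.4700
1/(4a) = 0.1701
directrix: y = -0.1701 = -0.1701

y = -0.1701


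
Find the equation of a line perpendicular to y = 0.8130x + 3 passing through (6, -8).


Perpendicular slope = -1/m1 = -1/0.8130 = -1.2300
b2 = y0 - m2*x0 = -8 + 6/0.8130 = -8 + 7.3801 = -0.6199

y = -1.2300x - 0.6199


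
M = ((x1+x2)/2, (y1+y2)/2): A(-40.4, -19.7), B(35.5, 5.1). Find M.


Mx = (-40.4 + 35.5)/2 = -4.9/2 = -2.4500
My = (-19.7 + 5.1)/2 = -14.6/2 = -7.3000

(-2.4500, -7.3000)


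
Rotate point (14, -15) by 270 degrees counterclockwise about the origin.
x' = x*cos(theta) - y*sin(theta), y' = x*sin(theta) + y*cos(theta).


cos(270) = 0, sin(270) = -1
x' = 14*0 + 15*(-1) = -15
y' = 14*(-1) - 15*0 = -14

(-15, -14)


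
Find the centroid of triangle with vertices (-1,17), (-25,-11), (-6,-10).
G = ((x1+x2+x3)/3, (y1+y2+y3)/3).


Gx = (-1- 25- 6)/3 = -32/3 = -10.6667
Gy = (17- 11- 10)/3 = -4/3 = -1.3333

G = (-10.6667, -1.3333)


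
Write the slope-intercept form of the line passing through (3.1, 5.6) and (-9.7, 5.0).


m = (-0.6)/(-12.8) = 0.0469
b = y1 - m*x1 = 5.6 - (-0.6*3.1)/(-12.8) = 5.6 - 0.1453 = 5.4547

y = 0.0469x + 5.4547


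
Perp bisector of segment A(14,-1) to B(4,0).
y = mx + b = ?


Midpoint = (9, -0.5)
Slope of AB = dy/dx = 1/(-10) = -0.1000
Perp slope = -dx/dy = 10/1 = 10.0000
b = My - (perp slope)*Mx = -0.5 + (-10*9)/1 = -0.5 - 90.0000 = -90.5000

y = 10.0000x - 90.5000


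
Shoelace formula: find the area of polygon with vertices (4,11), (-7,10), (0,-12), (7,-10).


sum(xi*y_{i+1}) = 4*10 - 7*(-12) + 0*(-10) + 7*11 = 201
sum(yi*x_{i+1}) = 11*(-7) + 10*0 - 12*7 - 10*4 = -201
Area = |201 + 201|/2 = 402/2 = 201.0000

201.0000 sq units


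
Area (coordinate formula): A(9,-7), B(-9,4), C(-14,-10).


9*(4+ 10) = 126
-9*(-10+ 7) = 27
-14*(-7-4) = 154
sum = 307
Area = |307|/2 = 153.5000

153.5000 sq units


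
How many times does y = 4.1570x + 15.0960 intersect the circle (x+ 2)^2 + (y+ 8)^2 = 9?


Substitute y = 4.1570x + 15.0960: (x+ 2)^2 + (4.1570x+15.0960+ 8)^2 = 9
Expand to Ax^2 + Bx + C = 0, where b-k = 23.096
A = 1+m^2 = 18.280649
B = 2(m(b-k) - h) = 2(4.1570*23.096 + 2) = 196.020144
C = h^2 + (b-k)^2 - r^2 = 4 + 533.425216 - 9 = 528.425216
disc = B^2-4AC = 38423.8969 - 38639.8236 = -215.9267
disc < 0

0 intersection points


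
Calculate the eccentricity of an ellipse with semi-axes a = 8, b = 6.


c = sqrt(64-36) = sqrt(28) = 5.2915
e = c/a = sqrt(28)/8 = 0.6614

e = 0.6614


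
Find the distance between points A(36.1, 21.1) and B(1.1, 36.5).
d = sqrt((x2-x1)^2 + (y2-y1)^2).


dx = 1.1 - 36.1 = -35.0
dy = 36.5 - 21.1 = 15.4
d = sqrt(1225.0 + 237.16) = sqrt(1462.16) = 38.2382

38.2382


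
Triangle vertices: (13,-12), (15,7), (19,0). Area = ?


13*(7-0) = 91
15*(0+ 12) = 180
19*(-12-7) = -361
sum = -90
Area = |-90|/2 = 45.0000

45.0000 sq units


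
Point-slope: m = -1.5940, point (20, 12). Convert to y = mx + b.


y - 12 = -1.5940(x - 20)
y = -1.5940x + 12 + 1.5940*20
y = -1.5940x + 43.8800

y = -1.5940x + 43.8800


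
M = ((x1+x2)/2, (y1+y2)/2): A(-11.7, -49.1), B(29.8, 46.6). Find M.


Mx = (-11.7 + 29.8)/2 = 18.1/2 = 9.0500
My = (-49.1 + 46.6)/2 = -2.5/2 = -1.2500

(9.0500, -1.2500)


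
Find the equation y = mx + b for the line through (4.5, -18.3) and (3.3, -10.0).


m = (8.3)/(-1.2) = -6.9167
b = y1 - m*x1 = -18.3 - (8.3*4.5)/(-1.2) = -18.3 + 31.1250 = 12.8250

y = -6.9167x + 12.8250


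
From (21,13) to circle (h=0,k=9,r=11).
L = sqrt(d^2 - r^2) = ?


d = sqrt((21-0)^2 + (13-9)^2) = sqrt(441+16) = 21.3776
L = sqrt(457.0000 - 121) = sqrt(336.0000) = 18.3303

18.3303


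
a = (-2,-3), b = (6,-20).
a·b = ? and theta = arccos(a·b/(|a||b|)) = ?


a·b = -2*6 - 3*(-20) = -12 + 60 = 48
|a| = sqrt(4+9) = 3.6056
|b| = sqrt(36+400) = 20.8806
cos(theta) = 48/(sqrt(13)*sqrt(436)) = 48/sqrt(5668) = 0.637568
theta = arccos(48/sqrt(5668)) = 50.3893 degrees

a·b = 48, theta = 50.3893 deg


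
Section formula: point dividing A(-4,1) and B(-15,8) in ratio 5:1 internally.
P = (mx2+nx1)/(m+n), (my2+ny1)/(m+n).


Px = (5*(-15) + 1*(-4))/6 = -79/6 = -13.1667
Py = (5*8 + 1*1)/6 = 41/6 = 6.8333

P = (-13.1667, 6.8333)


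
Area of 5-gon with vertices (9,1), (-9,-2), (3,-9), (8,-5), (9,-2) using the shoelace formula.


sum(xi*y_{i+1}) = 9*(-2) - 9*(-9) + 3*(-5) + 8*(-2) + 9*1 = 41
sum(yi*x_{i+1}) = 1*(-9) - 2*3 - 9*8 - 5*9 - 2*9 = -150
Area = |41 + 150|/2 = 191/2 = 95.5000

95.5000 sq units


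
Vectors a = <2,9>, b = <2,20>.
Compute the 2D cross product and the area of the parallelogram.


cross = 2*20 - 9*2 = 40 - 18 = 22
Parallelogram area = |22| = 22

cross = 22, parallelogram area = 22


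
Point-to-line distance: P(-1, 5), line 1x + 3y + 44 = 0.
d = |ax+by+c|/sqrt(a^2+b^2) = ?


|1*(-1) + 3*5 + 44| = |58| = 58
sqrt(1 + 9) = sqrt(10) = 3.1623
d = 58/sqrt(10) = 18.3412

18.3412


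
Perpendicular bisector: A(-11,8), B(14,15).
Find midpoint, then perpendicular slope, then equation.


Midpoint = (1.5, 11.5)
Slope of AB = dy/dx = 7/25 = 0.2800
Perp slope = -dx/dy = -25/7 = -3.5714
b = My - (perp slope)*Mx = 11.5 + (25*1.5)/7 = 11.5 + 5.3571 = 16.8571

y = -3.5714x + 16.8571


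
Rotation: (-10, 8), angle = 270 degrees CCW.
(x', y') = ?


cos(270) = 0, sin(270) = -1
x' = -10*0 - 8*(-1) = 8
y' = -10*(-1) + 8*0 = 10

(8, 10)


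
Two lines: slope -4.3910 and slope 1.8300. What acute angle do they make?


m1-m2 = -6.221
1+m1*m2 = -7.03553
tan(theta) = |-6.221/(-7.03553)| = 0.884226
theta = arctan(|-6.221/(-7.03553)|) = 41.4840 degrees (acute angle)

41.4840 degrees


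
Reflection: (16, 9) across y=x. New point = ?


Reflection rule for y=x: (y, x)
(16, 9) -> (9, 16)

(9, 16)


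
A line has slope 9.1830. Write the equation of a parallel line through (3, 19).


Parallel lines have equal slopes.
m2 = 9.1830
b2 = 19 - 9.1830*3 = -8.5490

y = 9.1830x - 8.5490


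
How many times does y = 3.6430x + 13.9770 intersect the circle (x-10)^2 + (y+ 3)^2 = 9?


Substitute y = 3.6430x + 13.9770: (x-10)^2 + (3.6430x+13.9770+ 3)^2 = 9
Expand to Ax^2 + Bx + C = 0, where b-k = 16.977
A = 1+m^2 = 14.271449
B = 2(m(b-k) - h) = 2(3.6430*16.977 - 10) = 103.694422
C = h^2 + (b-k)^2 - r^2 = 100 + 288.218529 - 9 = 379.218529
disc = B^2-4AC = 10752.5332 - 21647.9916 = -10895.4584
disc < 0

0 intersection points


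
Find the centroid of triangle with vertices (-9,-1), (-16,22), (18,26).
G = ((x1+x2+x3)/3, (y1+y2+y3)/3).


Gx = (-9- 16+18)/3 = -7/3 = -2.3333
Gy = (-1+22+26)/3 = 47/3 = 15.6667

G = (-2.3333, 15.6667)


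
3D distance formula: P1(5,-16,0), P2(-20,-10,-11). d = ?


dx=-25, dy=6, dz=-11
d = sqrt(625+36+121) = sqrt(782) = 27.9643

27.9643


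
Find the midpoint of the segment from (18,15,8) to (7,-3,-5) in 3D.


Mx = (18+7)/2 = 12.5000
My = (15- 3)/2 = 6.0000
Mz = (8- 5)/2 = 1.5000

M = (12.5000, 6.0000, 1.5000)


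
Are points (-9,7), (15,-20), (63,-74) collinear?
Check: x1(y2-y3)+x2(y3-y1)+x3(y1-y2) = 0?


-9*(-20+ 74) + 15*(-74-7) + 63*(7+ 20)
= -486 - 1215 + 1701 = 0

Yes, collinear (determinant = 0)


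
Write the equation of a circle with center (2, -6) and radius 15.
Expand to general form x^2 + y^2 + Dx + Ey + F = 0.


(x-2)^2 + (y+ 6)^2 = 15^2
D = -2h = -4, E = -2k = 12
F = h^2+k^2-r^2 = 4+36-225 = -185

x^2 + y^2 - 4x + 12y - 185 = 0


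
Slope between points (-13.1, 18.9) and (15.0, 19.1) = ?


dy = 19.1 - 18.9 = 0.2
dx = 15.0 + 13.1 = 28.1
m = 0.2/28.1 = 0.0071

m = 0.0071


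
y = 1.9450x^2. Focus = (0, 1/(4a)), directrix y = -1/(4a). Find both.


a = 1.9450
1/(4a) = 0.1285
Focus = (0, 0.1285)
Directrix: y = -0.1285

Focus = (0, 0.1285), Directrix: y = -0.1285


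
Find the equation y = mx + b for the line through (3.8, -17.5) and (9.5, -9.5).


m = (8.0)/(5.7) = 1.4035
b = y1 - m*x1 = -17.5 - (8.0*3.8)/(5.7) = -17.5 - 5.3333 = -22.8333

y = 1.4035x - 22.8333
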